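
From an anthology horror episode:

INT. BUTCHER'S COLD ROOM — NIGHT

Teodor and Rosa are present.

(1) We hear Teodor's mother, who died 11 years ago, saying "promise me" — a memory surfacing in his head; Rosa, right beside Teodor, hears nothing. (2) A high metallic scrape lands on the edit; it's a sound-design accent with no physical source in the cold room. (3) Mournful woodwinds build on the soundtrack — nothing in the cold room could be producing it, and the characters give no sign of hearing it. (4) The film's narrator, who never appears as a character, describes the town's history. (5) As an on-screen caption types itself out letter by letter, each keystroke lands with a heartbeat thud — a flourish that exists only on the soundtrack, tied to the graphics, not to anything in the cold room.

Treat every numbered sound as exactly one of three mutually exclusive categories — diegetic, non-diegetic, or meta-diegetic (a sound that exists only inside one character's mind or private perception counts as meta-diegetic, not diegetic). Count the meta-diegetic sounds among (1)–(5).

(1) the voice is a memory playing only inside Teodor's mind; Rosa can't hear it → meta-diegetic.
(2) nothing in the scene produces it; it's an accent added for the audience → non-diegetic.
(3) is non-diegetic: score with no on-screen or off-screen source; it exists for the audience alone.
(4) is non-diegetic: commentary laid over the scene from outside the fiction.
(5) is non-diegetic: the caption isn't part of the story world, so neither is the sound tied to it.
So 1 of the 5 is meta-diegetic: (1).

1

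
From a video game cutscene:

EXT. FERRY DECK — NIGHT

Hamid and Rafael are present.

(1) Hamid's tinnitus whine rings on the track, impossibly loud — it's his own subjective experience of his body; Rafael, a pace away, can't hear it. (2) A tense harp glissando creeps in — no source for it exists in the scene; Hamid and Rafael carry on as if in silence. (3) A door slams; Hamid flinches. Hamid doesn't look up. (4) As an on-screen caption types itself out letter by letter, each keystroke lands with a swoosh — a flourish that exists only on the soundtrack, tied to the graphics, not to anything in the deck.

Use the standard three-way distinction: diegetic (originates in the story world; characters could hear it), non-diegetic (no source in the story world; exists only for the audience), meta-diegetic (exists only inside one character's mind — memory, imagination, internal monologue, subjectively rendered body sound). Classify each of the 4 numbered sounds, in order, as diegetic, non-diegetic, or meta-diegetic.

(1) it's Hamid's internal bodily sensation rendered as sound; only Hamid 'hears' it → meta-diegetic.
(2) is non-diegetic: it has no source in the story world and no character can hear it — it's underscore.
(3) is diegetic: a door is a real object/event in the scene's world.
Sound (4): it accompanies on-screen graphics, not anything inside the story world, so non-diegetic.

meta-diegetic, non-diegetic, diegetic, non-diegetic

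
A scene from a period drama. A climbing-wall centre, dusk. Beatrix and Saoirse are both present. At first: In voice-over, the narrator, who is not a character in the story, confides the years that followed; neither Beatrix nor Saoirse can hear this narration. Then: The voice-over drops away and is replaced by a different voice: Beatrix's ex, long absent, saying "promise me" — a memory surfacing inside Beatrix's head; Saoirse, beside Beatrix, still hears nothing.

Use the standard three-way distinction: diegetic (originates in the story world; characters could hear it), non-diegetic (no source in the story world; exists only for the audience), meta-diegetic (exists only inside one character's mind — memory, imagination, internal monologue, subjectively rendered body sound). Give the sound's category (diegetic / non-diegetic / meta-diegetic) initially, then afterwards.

Initially: the external narrator addresses only the audience — outside the story world → non-diegetic.
Afterwards: the replacement voice is a memory inside Beatrix's mind specifically → meta-diegetic.

non-diegetic, meta-diegetic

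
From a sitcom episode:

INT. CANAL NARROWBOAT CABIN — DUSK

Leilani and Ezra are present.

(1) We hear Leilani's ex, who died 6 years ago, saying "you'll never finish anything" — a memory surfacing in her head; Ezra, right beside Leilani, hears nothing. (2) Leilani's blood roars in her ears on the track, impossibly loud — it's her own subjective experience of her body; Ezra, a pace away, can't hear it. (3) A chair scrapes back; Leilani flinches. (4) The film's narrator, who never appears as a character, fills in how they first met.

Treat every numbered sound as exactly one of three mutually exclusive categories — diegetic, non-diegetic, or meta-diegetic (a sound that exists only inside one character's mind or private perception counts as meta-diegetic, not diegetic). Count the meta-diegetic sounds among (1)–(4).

2

(1) a remembered line, private to Leilani — not present in the room, not audible to Ezra → meta-diegetic.
(2) is meta-diegetic: point-of-audition from inside Leilani's body; not a sound in the room.
Sound (3): an in-world source (a chair); characters could hear it, so diegetic.
(4) commentary laid over the scene from outside the fiction → non-diegetic.
So 2 of the 4 are meta-diegetic: (1), (2).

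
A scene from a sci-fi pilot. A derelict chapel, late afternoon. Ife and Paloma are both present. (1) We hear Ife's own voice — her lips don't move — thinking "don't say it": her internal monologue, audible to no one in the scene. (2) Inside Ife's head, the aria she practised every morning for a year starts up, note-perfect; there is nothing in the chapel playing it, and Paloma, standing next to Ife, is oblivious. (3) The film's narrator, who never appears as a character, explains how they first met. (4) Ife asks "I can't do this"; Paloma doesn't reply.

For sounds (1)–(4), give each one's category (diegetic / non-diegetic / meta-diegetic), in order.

meta-diegetic, meta-diegetic, non-diegetic, diegetic

(1) is meta-diegetic: internal monologue — inside Ife's mind, not spoken into the scene.
(2) is meta-diegetic: remembered music, private to Ife — Paloma is oblivious because it isn't in the room.
(3) is non-diegetic: the narrator exists outside the story world, addressing only the audience.
(4) is diegetic: on-screen dialogue — Ife speaks and Paloma is there to hear.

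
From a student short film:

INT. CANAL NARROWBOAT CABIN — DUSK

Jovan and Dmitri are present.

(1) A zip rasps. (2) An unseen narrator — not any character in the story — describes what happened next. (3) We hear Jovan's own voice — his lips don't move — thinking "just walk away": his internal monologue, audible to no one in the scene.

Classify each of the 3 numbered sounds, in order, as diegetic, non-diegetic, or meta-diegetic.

diegetic, non-diegetic, meta-diegetic

(1) is diegetic: a zip is a real object/event in the scene's world.
(2) external voice-over — not a character, not heard by anyone in the scene → non-diegetic.
(3) it's Jovan's unspoken thought, heard only by the audience via his subjectivity → meta-diegetic.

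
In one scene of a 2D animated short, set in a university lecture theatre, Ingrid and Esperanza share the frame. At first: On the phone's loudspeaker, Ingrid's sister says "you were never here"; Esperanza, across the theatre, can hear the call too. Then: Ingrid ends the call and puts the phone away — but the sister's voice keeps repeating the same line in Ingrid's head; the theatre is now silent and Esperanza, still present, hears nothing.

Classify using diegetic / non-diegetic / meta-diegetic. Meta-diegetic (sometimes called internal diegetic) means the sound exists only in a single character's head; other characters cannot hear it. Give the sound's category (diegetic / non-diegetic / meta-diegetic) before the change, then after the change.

diegetic, meta-diegetic

Before the change: the loudspeaker is an in-world source; both Ingrid and Esperanza hear the call → diegetic.
After the change: with the phone off, the voice continues only as Ingrid's private mental replay — Esperanza can't hear it → meta-diegetic.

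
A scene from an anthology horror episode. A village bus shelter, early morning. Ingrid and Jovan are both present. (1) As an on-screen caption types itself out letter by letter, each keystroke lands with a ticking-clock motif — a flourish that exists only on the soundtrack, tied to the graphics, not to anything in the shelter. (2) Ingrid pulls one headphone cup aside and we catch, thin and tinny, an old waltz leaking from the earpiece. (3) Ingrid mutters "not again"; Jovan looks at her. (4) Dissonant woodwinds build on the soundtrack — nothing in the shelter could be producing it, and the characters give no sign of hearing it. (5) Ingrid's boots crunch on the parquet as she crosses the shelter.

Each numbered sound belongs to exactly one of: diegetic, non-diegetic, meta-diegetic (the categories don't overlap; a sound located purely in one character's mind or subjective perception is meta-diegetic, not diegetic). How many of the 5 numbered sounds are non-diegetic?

2

(1) is non-diegetic: sound married to a title/caption — outside the diegesis by definition.
(2) is diegetic: the earpiece is a real device on Ingrid's head — source music.
(3) Ingrid is a character speaking aloud in the scene → diegetic.
(4) is non-diegetic: nothing in the shelter produces it and the characters don't hear it — pure soundtrack.
(5) is diegetic: Ingrid's footsteps are produced in the story world.
Non-diegetic: (1), (4) — that's 2.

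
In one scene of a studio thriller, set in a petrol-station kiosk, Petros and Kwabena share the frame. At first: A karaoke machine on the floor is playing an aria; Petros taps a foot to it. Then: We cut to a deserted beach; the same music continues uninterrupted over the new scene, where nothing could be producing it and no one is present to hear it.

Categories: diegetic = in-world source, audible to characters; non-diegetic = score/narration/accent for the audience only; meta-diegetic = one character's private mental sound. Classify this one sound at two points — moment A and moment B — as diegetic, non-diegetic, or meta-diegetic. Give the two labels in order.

diegetic, non-diegetic

Moment A: a karaoke machine is a real in-scene source and Petros reacts to it → diegetic.
Moment B: there is no longer any in-world source and no one can hear it — it has become underscore → non-diegetic.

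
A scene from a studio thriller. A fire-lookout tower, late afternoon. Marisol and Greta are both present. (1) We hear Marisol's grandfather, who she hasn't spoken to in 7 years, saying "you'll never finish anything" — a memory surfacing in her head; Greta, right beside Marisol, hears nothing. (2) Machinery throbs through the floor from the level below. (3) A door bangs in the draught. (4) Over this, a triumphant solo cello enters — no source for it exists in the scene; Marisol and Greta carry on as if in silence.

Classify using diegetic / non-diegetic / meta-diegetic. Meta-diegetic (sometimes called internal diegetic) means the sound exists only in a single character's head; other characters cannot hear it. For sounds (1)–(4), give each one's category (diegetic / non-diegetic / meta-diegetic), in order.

(1) is meta-diegetic: the voice is a memory playing only inside Marisol's mind; Greta can't hear it.
(2) it's the actual ambient sound of the location → diegetic.
(3) is diegetic: the sound comes from a door physically present in the location.
Sound (4): it has no source in the story world and no character can hear it — it's underscore, so non-diegetic.

meta-diegetic, diegetic, diegetic, non-diegetic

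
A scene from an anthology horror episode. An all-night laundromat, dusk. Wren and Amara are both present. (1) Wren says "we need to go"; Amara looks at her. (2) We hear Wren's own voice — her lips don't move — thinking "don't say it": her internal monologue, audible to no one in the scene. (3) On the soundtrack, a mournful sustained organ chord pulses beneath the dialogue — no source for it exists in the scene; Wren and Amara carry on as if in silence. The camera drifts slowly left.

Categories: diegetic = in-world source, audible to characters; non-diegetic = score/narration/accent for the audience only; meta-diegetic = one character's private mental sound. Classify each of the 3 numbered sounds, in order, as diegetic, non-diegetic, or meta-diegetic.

diegetic, meta-diegetic, non-diegetic

(1) spoken by a character present in the story world → diegetic.
(2) internal monologue — inside Wren's mind, not spoken into the scene → meta-diegetic.
Sound (3): score with no on-screen or off-screen source; it exists for the audience alone, so non-diegetic.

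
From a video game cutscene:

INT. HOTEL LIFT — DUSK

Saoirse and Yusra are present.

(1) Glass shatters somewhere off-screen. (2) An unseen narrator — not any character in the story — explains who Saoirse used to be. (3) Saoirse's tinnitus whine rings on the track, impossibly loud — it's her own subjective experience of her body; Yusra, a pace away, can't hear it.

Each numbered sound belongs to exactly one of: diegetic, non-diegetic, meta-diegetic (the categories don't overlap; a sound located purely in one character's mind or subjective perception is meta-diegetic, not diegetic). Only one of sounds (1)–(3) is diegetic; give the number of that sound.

(1) is diegetic: the sound comes from glass physically present in the location.
(2) is non-diegetic: the narrator exists outside the story world, addressing only the audience.
(3) point-of-audition from inside Saoirse's body; not a sound in the room → meta-diegetic.
Only (1) is diegetic.

1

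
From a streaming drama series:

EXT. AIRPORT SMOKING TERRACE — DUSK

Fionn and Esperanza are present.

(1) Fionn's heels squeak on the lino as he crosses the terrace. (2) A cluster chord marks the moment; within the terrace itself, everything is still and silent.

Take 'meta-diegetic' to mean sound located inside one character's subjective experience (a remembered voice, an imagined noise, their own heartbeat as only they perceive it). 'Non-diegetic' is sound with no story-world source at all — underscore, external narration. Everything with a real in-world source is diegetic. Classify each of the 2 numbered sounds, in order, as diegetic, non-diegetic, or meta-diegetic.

diegetic, non-diegetic

(1) it's the physical sound of Fionn moving in the space → diegetic.
(2) is non-diegetic: an editorial stinger — it belongs to the cut, not the story world.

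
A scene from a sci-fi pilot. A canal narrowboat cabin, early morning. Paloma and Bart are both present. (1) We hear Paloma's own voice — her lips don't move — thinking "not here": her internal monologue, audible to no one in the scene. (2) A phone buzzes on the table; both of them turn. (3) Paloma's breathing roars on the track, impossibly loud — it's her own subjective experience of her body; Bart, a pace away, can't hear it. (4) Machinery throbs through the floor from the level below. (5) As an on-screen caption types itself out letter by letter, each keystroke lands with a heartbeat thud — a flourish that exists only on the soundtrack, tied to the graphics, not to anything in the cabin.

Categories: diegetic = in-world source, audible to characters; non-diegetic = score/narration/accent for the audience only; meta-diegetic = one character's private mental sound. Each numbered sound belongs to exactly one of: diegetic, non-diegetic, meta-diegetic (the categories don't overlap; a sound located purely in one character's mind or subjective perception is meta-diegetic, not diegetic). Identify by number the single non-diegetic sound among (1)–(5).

Sound (1): Paloma's thought-voice: a private mental sound no other character can hear, so meta-diegetic.
(2) a phone is a real object/event in the scene's world → diegetic.
Sound (3): it's Paloma's internal bodily sensation rendered as sound; only Paloma 'hears' it, so meta-diegetic.
Sound (4): ambient/room sound belonging to the story's physical space, so diegetic.
(5) is non-diegetic: it accompanies on-screen graphics, not anything inside the story world.
Only (5) is non-diegetic.

5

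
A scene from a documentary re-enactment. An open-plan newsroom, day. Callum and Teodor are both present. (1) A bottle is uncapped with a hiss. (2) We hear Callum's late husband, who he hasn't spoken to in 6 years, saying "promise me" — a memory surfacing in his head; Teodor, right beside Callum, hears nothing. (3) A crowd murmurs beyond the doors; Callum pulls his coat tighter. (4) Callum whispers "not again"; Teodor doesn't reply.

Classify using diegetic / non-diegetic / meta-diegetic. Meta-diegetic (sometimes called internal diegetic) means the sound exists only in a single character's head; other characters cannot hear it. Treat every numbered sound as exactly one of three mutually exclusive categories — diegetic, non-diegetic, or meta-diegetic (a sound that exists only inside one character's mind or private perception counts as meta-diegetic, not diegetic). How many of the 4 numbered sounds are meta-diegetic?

1

(1) is diegetic: a bottle is a real object/event in the scene's world.
Sound (2): it's Callum's recollection rendered as sound; the other character can't hear it, so meta-diegetic.
(3) it's the actual ambient sound of the location → diegetic.
(4) spoken by a character present in the story world → diegetic.
So 1 of the 4 is meta-diegetic: (2).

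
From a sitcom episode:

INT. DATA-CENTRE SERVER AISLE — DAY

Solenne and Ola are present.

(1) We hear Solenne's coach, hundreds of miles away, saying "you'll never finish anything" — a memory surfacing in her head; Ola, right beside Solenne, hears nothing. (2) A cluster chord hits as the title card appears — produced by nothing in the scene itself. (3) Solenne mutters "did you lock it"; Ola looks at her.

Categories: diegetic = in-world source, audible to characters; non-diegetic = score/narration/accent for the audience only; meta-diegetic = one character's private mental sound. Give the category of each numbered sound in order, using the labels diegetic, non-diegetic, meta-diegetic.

Sound (1): the voice is a memory playing only inside Solenne's mind; Ola can't hear it, so meta-diegetic.
(2) is non-diegetic: it's a sound-design accent with no in-world source; no one in the scene can hear it.
(3) on-screen dialogue — Solenne speaks and Ola is there to hear → diegetic.

meta-diegetic, non-diegetic, diegetic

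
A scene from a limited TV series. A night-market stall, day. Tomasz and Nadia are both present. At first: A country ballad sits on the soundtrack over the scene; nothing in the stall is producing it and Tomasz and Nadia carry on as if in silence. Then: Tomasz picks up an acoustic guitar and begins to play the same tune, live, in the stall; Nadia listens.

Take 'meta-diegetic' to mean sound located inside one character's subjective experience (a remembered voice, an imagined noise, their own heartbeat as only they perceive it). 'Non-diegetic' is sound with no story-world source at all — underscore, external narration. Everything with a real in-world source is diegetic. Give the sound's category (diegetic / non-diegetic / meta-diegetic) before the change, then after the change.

Before the change: no in-world source exists and no character can hear it — underscore → non-diegetic.
After the change: an acoustic guitar is now a real source in the story world and the characters hear it → diegetic.

non-diegetic, diegetic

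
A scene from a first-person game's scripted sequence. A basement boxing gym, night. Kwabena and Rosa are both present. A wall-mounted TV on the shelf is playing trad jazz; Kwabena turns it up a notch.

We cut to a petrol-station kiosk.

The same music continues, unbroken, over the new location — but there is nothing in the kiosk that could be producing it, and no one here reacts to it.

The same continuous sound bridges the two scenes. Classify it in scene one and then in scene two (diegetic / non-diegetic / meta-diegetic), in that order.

diegetic, non-diegetic

Scene one: a wall-mounted TV is an on-screen source and Kwabena reacts to it → diegetic.
Scene two: there is no source in the kiosk and no one hears it — it's now underscore → non-diegetic.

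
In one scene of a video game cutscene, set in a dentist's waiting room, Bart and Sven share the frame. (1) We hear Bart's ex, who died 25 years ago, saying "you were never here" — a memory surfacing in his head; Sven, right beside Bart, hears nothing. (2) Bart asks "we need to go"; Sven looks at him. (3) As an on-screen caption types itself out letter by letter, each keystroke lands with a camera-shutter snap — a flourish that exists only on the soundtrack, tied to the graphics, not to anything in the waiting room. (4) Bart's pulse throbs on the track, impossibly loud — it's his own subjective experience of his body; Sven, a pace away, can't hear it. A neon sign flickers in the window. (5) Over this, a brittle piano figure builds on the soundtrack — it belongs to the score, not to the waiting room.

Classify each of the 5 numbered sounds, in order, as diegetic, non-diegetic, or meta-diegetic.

Sound (1): it's Bart's recollection rendered as sound; the other character can't hear it, so meta-diegetic.
(2) is diegetic: on-screen dialogue — Bart speaks and Sven is there to hear.
(3) is non-diegetic: it accompanies on-screen graphics, not anything inside the story world.
Sound (4): point-of-audition from inside Bart's body; not a sound in the room, so meta-diegetic.
(5) it has no source in the story world and no character can hear it — it's underscore → non-diegetic.

meta-diegetic, diegetic, non-diegetic, meta-diegetic, non-diegetic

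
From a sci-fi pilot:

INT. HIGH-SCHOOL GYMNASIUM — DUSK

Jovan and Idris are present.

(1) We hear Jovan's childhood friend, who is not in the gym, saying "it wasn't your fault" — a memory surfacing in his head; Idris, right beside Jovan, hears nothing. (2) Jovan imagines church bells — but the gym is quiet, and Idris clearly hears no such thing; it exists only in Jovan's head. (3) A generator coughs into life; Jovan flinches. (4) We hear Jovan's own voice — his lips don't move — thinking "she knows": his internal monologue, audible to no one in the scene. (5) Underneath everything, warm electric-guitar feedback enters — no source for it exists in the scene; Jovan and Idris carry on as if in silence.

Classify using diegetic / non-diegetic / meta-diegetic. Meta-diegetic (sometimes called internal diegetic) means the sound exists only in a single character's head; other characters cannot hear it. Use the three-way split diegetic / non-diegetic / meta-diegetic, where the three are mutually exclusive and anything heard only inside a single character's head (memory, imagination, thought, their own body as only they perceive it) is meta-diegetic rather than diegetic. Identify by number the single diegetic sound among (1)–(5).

(1) the voice is a memory playing only inside Jovan's mind; Idris can't hear it → meta-diegetic.
(2) Jovan alone 'hears' it — an imagined sound, not present in the space → meta-diegetic.
(3) a generator is a real object/event in the scene's world → diegetic.
(4) is meta-diegetic: it's Jovan's unspoken thought, heard only by the audience via his subjectivity.
(5) is non-diegetic: it has no source in the story world and no character can hear it — it's underscore.
Only (3) is diegetic.

3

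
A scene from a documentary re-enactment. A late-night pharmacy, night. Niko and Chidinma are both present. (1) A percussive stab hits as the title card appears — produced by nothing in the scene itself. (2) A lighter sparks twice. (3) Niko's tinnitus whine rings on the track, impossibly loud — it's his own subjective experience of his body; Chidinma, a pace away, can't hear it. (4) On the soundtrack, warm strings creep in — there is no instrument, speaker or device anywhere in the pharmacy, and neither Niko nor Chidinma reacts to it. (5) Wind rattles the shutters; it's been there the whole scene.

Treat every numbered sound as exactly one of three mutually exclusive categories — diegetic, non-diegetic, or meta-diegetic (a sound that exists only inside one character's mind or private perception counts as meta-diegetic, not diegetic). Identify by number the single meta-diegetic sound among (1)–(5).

(1) it's a sound-design accent with no in-world source; no one in the scene can hear it → non-diegetic.
Sound (2): an in-world source (a lighter); characters could hear it, so diegetic.
Sound (3): it's Niko's internal bodily sensation rendered as sound; only Niko 'hears' it, so meta-diegetic.
(4) is non-diegetic: it has no source in the story world and no character can hear it — it's underscore.
(5) it's the actual ambient sound of the location → diegetic.
Only (3) is meta-diegetic.

3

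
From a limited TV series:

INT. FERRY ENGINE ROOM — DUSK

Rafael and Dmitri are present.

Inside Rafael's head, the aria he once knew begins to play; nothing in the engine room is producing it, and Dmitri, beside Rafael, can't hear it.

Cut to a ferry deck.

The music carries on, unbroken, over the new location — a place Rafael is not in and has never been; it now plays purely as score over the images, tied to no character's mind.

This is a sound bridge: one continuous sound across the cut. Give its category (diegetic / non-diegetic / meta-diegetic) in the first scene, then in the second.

Scene one: the music exists only inside Rafael's mind; Dmitri can't hear it → meta-diegetic.
Scene two: it's detached from Rafael entirely and plays over unrelated images with no in-world source — conventional underscore → non-diegetic.

meta-diegetic, non-diegetic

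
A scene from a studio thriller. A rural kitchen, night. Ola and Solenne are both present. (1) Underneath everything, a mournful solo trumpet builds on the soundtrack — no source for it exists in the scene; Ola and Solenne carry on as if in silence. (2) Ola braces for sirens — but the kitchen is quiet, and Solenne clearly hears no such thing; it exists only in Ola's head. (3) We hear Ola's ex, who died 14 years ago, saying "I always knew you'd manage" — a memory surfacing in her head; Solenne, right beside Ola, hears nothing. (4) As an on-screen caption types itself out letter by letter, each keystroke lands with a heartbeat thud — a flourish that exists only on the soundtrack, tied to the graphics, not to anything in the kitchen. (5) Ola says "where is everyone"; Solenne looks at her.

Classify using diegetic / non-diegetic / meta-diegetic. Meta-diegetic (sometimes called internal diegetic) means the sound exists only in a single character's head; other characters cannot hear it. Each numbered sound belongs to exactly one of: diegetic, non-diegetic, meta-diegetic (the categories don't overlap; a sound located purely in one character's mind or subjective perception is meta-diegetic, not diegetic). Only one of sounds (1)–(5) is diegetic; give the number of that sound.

Sound (1): nothing in the kitchen produces it and the characters don't hear it — pure soundtrack, so non-diegetic.
Sound (2): Ola alone 'hears' it — an imagined sound, not present in the space, so meta-diegetic.
Sound (3): a remembered line, private to Ola — not present in the room, not audible to Solenne, so meta-diegetic.
(4) the caption isn't part of the story world, so neither is the sound tied to it → non-diegetic.
Sound (5): spoken by a character present in the story world, so diegetic.
Only (5) is diegetic.

5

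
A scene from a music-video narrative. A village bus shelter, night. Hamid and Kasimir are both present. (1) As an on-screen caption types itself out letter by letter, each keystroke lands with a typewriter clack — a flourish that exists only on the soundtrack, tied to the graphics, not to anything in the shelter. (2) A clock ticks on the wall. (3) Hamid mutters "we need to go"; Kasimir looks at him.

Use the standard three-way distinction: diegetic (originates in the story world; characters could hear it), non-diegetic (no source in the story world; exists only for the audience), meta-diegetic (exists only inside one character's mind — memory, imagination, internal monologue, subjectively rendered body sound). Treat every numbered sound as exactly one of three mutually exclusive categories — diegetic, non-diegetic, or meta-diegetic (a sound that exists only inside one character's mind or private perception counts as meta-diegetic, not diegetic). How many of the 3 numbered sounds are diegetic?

(1) sound married to a title/caption — outside the diegesis by definition → non-diegetic.
(2) is diegetic: a clock is a real object/event in the scene's world.
(3) Hamid is a character speaking aloud in the scene → diegetic.
Diegetic: (2), (3) — that's 2.

2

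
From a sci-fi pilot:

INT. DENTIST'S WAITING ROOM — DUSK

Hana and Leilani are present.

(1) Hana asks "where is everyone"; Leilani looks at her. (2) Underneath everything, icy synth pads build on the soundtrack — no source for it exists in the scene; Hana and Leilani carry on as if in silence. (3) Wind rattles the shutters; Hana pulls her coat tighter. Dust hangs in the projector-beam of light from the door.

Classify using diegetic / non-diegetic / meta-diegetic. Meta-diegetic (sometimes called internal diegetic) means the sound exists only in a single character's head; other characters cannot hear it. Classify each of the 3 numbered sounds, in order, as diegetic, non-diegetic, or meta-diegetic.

Sound (1): Hana is a character speaking aloud in the scene, so diegetic.
(2) nothing in the waiting room produces it and the characters don't hear it — pure soundtrack → non-diegetic.
(3) is diegetic: it's the actual ambient sound of the location.

diegetic, non-diegetic, diegetic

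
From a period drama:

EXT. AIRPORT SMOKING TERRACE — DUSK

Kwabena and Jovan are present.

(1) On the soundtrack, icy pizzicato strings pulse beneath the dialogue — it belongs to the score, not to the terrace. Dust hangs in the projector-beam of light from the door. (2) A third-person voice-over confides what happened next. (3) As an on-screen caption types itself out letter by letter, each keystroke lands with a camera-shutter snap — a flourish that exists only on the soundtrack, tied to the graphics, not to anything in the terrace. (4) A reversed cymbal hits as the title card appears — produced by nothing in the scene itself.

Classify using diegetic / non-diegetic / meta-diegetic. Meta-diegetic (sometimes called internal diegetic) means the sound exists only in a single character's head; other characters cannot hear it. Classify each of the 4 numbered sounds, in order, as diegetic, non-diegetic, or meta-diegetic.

Sound (1): score with no on-screen or off-screen source; it exists for the audience alone, so non-diegetic.
Sound (2): external voice-over — not a character, not heard by anyone in the scene, so non-diegetic.
(3) is non-diegetic: the caption isn't part of the story world, so neither is the sound tied to it.
Sound (4): it's a sound-design accent with no in-world source; no one in the scene can hear it, so non-diegetic.

non-diegetic, non-diegetic, non-diegetic, non-diegetic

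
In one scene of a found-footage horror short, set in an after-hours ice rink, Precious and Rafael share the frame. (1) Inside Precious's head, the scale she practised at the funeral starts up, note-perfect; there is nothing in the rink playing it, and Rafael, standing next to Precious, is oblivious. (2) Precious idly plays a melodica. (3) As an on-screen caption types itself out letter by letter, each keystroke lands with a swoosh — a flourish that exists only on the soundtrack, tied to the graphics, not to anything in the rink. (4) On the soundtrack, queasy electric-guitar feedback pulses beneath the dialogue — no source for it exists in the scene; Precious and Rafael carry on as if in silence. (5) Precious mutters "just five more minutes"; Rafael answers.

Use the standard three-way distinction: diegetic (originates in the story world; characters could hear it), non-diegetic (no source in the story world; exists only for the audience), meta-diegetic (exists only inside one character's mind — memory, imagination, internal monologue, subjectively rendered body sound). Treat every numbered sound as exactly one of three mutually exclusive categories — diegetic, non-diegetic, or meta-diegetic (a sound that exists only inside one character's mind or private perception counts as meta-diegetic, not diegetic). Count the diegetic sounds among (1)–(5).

2

Sound (1): the music is a memory playing inside Precious's mind alone; no real-world source, Rafael can't hear it, so meta-diegetic.
(2) is diegetic: the instrument and the performer are both in the scene.
(3) the caption isn't part of the story world, so neither is the sound tied to it → non-diegetic.
Sound (4): nothing in the rink produces it and the characters don't hear it — pure soundtrack, so non-diegetic.
(5) spoken by a character present in the story world → diegetic.
So 2 of the 5 are diegetic: (2), (5).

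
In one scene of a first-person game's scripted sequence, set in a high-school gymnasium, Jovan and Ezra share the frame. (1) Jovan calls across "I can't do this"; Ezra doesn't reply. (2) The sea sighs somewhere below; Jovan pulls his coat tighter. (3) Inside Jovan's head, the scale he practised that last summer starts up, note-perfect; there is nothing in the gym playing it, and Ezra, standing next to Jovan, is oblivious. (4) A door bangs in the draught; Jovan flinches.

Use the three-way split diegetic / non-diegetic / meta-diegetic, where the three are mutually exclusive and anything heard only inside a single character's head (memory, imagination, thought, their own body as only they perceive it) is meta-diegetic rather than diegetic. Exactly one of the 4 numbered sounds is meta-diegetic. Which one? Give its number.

(1) is diegetic: Jovan is a character speaking aloud in the scene.
Sound (2): ambient/room sound belonging to the story's physical space, so diegetic.
Sound (3): the music is a memory playing inside Jovan's mind alone; no real-world source, Ezra can't hear it, so meta-diegetic.
(4) is diegetic: a door is a real object/event in the scene's world.
Only (3) is meta-diegetic.

3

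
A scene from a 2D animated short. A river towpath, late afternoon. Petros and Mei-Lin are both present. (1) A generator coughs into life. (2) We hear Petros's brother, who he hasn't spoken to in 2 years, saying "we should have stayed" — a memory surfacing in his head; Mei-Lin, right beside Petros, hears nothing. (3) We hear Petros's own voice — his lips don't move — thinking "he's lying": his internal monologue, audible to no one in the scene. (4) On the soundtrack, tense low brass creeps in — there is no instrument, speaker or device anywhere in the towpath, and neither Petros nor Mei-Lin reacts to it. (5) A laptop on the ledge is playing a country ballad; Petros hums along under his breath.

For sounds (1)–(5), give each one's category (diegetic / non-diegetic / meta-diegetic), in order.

Sound (1): a generator is a real object/event in the scene's world, so diegetic.
(2) is meta-diegetic: the voice is a memory playing only inside Petros's mind; Mei-Lin can't hear it.
(3) is meta-diegetic: internal monologue — inside Petros's mind, not spoken into the scene.
(4) is non-diegetic: nothing in the towpath produces it and the characters don't hear it — pure soundtrack.
(5) the music comes from an on-screen device that Petros responds to → diegetic.

diegetic, meta-diegetic, meta-diegetic, non-diegetic, diegetic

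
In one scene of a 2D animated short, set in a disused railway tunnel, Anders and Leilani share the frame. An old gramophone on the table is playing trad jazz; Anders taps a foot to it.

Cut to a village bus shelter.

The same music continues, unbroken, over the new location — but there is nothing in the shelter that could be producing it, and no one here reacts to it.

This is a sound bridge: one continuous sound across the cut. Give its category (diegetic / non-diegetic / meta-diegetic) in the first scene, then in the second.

diegetic, non-diegetic

Scene one: an old gramophone is an on-screen source and Anders reacts to it → diegetic.
Scene two: there is no source in the shelter and no one hears it — it's now underscore → non-diegetic.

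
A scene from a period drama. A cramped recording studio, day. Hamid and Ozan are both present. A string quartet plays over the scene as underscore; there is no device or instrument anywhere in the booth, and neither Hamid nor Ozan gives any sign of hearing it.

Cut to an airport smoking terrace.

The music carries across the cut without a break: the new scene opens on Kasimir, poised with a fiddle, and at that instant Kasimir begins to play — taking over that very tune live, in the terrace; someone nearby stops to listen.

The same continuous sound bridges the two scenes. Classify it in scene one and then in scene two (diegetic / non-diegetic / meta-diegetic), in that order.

non-diegetic, diegetic

Scene one: there's no in-world source anywhere and no character hears it — underscore for the audience only → non-diegetic.
Scene two: from the moment Kasimir starts playing, the tune is being performed on a fiddle inside the story world and another character hears it → diegetic.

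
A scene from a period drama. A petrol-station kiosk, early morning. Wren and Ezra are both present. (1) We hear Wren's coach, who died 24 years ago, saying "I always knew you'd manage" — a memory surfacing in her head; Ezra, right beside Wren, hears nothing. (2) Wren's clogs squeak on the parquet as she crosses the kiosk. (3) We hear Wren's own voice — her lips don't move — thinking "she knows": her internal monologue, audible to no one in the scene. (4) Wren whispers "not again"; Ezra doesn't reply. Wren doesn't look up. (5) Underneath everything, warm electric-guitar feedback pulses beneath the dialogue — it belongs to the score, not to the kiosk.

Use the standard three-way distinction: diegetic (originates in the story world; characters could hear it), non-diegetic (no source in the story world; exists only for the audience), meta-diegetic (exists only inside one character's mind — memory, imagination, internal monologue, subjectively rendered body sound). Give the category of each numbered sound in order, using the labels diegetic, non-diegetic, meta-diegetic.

Sound (1): the voice is a memory playing only inside Wren's mind; Ezra can't hear it, so meta-diegetic.
(2) Wren's footsteps are produced in the story world → diegetic.
(3) Wren's thought-voice: a private mental sound no other character can hear → meta-diegetic.
(4) is diegetic: spoken by a character present in the story world.
(5) is non-diegetic: score with no on-screen or off-screen source; it exists for the audience alone.

meta-diegetic, diegetic, meta-diegetic, diegetic, non-diegetic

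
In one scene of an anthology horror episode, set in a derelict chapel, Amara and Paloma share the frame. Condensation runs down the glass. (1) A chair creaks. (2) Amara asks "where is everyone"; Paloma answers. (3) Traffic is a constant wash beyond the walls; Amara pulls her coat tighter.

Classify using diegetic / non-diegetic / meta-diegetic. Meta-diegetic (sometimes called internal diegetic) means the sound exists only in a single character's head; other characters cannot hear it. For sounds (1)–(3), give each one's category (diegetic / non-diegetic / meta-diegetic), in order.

diegetic, diegetic, diegetic

(1) is diegetic: the sound comes from a chair physically present in the location.
Sound (2): spoken by a character present in the story world, so diegetic.
(3) is diegetic: traffic is part of the location's real environment.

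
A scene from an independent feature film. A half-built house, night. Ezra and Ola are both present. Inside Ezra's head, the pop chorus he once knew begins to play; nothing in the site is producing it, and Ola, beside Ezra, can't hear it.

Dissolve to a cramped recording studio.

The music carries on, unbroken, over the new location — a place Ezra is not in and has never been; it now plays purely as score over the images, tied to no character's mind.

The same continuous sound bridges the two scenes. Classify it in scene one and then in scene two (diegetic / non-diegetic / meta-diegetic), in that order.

meta-diegetic, non-diegetic

Scene one: the music exists only inside Ezra's mind; Ola can't hear it → meta-diegetic.
Scene two: it's detached from Ezra entirely and plays over unrelated images with no in-world source — conventional underscore → non-diegetic.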